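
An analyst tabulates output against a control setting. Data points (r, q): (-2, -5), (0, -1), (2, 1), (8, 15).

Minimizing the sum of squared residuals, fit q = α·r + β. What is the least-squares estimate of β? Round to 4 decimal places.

With design matrix M, MᵀM = [[72, 8]; [8, 4]] and Mᵀq = [132, 10]ᵀ.
det = 72·4 − 8² = 224.
α = (132·4 − 8·10)/224 = 2; β = (72·10 − 8·132)/224 = -3/2.

β = -1.5000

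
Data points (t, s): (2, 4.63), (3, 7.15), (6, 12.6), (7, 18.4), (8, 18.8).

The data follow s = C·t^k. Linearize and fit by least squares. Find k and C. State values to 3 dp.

With ln sᵢ as the transformed response and ln tᵢ as the regressor:
Sums: Σln t = 7.6089, Σ(ln t)² = 13.0084, Σln s = 11.8796, Σln t·ln s = 19.5311.
Normal system: [[13.0084, 7.6089]; [7.6089, 5]]·[k, ln C]ᵀ = [19.5311, 11.8796]ᵀ.
Solving (det = 7.1473): k = 1.01652, ln C = 0.82899, so C = exp(0.82899) = 2.29101.

k = 1.017, C = 2.291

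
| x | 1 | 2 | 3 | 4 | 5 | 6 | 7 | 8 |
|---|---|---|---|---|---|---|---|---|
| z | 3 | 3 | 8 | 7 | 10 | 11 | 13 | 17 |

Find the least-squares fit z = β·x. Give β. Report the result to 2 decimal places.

β = 1.98

Sums needed: Σx·x = 204.
Moment sums: Σx·z = 404.
AᵀA·[β]ᵀ = Aᵀz becomes [[204]]·[β]ᵀ = [404]ᵀ.
Hence β = 404 / 204 ≈ 1.98039.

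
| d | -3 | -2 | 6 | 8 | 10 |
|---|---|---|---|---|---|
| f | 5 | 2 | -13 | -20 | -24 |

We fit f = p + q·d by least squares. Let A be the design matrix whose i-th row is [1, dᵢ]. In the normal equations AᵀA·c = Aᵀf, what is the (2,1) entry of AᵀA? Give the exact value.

Row 2 ↔ basis d, column 1 ↔ basis 1, so (AᵀA)_{2,1} = Σᵢ d = (-3)·(1) + (-2)·(1) + (6)·(1) + (8)·(1) + (10)·(1) = 19.

19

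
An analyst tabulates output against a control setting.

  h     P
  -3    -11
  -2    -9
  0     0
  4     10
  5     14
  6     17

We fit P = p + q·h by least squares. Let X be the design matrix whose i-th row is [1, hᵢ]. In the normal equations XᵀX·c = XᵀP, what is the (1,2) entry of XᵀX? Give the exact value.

10

Row 1 ↔ basis 1, column 2 ↔ basis h, so (XᵀX)_{1,2} = Σᵢ h = (1)·(-3) + (1)·(-2) + (1)·(0) + (1)·(4) + (1)·(5) + (1)·(6) = 10.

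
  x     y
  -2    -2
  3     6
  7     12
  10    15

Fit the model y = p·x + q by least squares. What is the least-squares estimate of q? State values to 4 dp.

MᵀM·[p, q]ᵀ = Mᵀy reads: 162·p + 18·q = 256;  18·p + 4·q = 31.
det = 162·4 − 18² = 324.
p = (256·4 − 18·31)/324 = 233/162; q = (162·31 − 18·256)/324 = 23/18.

q = 1.2778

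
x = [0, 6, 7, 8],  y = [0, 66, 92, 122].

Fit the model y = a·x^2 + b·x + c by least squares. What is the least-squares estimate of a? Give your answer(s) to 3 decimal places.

Setting ∂/∂a … = 0 gives: 7793·a + 1071·b + 149·c = 14692;  1071·a + 149·b + 21·c = 2016;  149·a + 21·b + 4·c = 280.
Solving the 3×3 system (Gaussian elimination) gives a = 1499/706, b = -6111/3530, c = -3/1765.

a = 2.123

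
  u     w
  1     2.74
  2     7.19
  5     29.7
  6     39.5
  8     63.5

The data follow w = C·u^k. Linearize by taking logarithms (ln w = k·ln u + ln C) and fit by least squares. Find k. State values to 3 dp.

k = 1.513

Taking logs, ln w = k·ln u + ln C, so regress ln w on ln u.
Σln u = 6.1738, Σ(ln u)² = 10.6052, Σln w = 14.1991, Σln u·ln w = 22.0441.
Equations: 10.6052·k + 6.1738·ln C = 22.0441;  6.1738·k + 5·ln C = 14.1991.
Δ = 10.6052·5 − (6.1738)² = 14.9105; k = (22.0441·5 − 6.1738·14.1991)/14.9105 = 1.51290, ln C = (10.6052·14.1991 − 6.1738·22.0441)/14.9105 = 0.97176.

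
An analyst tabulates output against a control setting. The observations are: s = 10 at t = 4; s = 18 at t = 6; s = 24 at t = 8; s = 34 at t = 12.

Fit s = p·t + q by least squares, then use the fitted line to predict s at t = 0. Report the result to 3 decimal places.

Entries of XᵀX: Σt·t = 260, Σt = 30, Σ1 = 4.
Right-hand side: Σt·s = 748, Σs = 86.
Δ = 260·4 − 30² = 140.
p = (748·4 − 30·86)/140 = 103/35; q = (260·86 − 30·748)/140 = -4/7.
At t = 0: ŝ = (103/35)·(0) + (-4/7)·(1) = -4/7.

ŝ = -0.571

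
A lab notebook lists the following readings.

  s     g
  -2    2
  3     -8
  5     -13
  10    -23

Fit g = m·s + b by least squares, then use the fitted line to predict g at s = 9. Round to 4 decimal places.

ĝ = -20.9730

The normal system XᵀX·[m, b]ᵀ = Xᵀg is [[138, 16]; [16, 4]]·[m, b]ᵀ = [-323, -42]ᵀ.
Determinant 138·4 − 16² = 296.
m = ((-323)·4 − 16·(-42))/296 = -155/74; b = (138·(-42) − 16·(-323))/296 = -157/74.
At s = 9: ĝ = (-155/74)·(9) + (-157/74)·(1) = -776/37.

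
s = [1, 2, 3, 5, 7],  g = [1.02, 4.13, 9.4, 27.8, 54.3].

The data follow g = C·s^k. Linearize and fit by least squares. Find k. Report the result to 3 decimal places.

k = 2.049

Let Y = ln g. Fitting Y = k·ln s + ln C by least squares:
Over the data: Σln s = 5.3471, Σ(ln s)² = 8.0643, Σln g = 10.9983, Σln s·ln g = 16.5692.
Normal system: [[8.0643, 5.3471]; [5.3471, 5]]·[k, ln C]ᵀ = [16.5692, 10.9983]ᵀ.
Slope k = (n·Σln s·ln g − Σln s·Σln g)/(n·Σ(ln s)² − (Σln s)²) = (5·16.5692 − 5.3471·10.9983)/11.7297 = 2.04919; ln C = (Σln g − k·Σln s)/n = 0.00822.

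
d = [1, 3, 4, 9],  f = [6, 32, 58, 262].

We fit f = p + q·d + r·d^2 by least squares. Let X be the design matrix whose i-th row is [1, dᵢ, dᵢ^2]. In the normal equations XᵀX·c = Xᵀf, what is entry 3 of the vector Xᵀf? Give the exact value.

Entry 3 ↔ basis d^2, so (Xᵀf)_{3} = Σᵢ (d^2)·fᵢ = (1)·(6) + (9)·(32) + (16)·(58) + (81)·(262) = 22444.

22444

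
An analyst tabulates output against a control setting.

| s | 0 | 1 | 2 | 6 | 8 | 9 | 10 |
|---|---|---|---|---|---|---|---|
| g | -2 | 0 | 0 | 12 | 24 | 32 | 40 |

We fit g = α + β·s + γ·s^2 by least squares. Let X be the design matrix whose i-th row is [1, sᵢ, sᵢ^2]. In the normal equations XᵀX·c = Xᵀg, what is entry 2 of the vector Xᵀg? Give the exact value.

Entry 2 ↔ basis s, so (Xᵀg)_{2} = Σᵢ (s)·gᵢ = (0)·(-2) + (1)·(0) + (2)·(0) + (6)·(12) + (8)·(24) + (9)·(32) + (10)·(40) = 952.

952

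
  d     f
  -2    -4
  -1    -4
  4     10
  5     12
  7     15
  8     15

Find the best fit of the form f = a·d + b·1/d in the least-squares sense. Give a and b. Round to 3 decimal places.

a = 2.048, b = 1.894

The normal equations are: 159·a + 6·b = 337;  6·a + (108861/78400)·b = 4177/280.
det = 159·(108861/78400) − 6² = 14486499/78400.
a = (337·(108861/78400) − 6·(4177/280))/(14486499/78400) = 3296533/1609611; b = (159·(4177/280) − 6·337)/(14486499/78400) = 1016120/536537.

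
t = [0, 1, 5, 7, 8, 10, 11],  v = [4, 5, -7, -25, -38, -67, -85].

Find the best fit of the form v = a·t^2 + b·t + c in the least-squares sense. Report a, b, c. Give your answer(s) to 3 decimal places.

a = -0.978, b = 2.689, c = 3.723

Normal-equation sums: Σt^2·t^2 = 31764, Σt^2·t = 3312, Σt^2 = 360, Σt·t = 360, Σt = 42, Σ1 = 7.
Moment sums: Σt^2·v = -20812, Σt·v = -2114, Σv = -213.
MᵀM·[a, b, c]ᵀ = Mᵀv becomes [[31764, 3312, 360]; [3312, 360, 42]; [360, 42, 7]]·[a, b, c]ᵀ = [-20812, -2114, -213]ᵀ.
Row-reducing yields a = -4937/5049, b = 40735/15147, c = 1709/459.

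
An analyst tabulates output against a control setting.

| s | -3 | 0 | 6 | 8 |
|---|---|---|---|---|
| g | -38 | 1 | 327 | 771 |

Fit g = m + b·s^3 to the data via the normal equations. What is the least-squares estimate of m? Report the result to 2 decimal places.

Entries of MᵀM: Σ1 = 4, Σs^3 = 701, Σs^3·s^3 = 309529.
Right-hand side: Σg = 1061, Σs^3·g = 466410.
Δ = 4·309529 − 701² = 746715.
m = (1061·309529 − 701·466410)/746715 = 1456859/746715; b = (4·466410 − 701·1061)/746715 = 1121879/746715.

m = 1.95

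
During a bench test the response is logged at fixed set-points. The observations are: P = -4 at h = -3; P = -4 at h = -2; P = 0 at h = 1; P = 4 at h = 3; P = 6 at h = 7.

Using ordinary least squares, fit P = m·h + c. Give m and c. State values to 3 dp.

Sums needed: Σh·h = 72, Σh = 6, Σ1 = 5.
For MᵀP: Σh·P = 74, ΣP = 2.
MᵀM·[m, c]ᵀ = MᵀP becomes [[72, 6]; [6, 5]]·[m, c]ᵀ = [74, 2]ᵀ.
Determinant 72·5 − 6² = 324.
m = (74·5 − 6·2)/324 = 179/162; c = (72·2 − 6·74)/324 = -25/27.

m = 1.105, c = -0.926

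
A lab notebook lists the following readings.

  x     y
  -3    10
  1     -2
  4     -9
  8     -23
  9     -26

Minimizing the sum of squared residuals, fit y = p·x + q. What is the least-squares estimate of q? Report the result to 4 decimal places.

The normal equations are: 171·p + 19·q = -486;  19·p + 5·q = -50.
(Σx·x = 171, Σx = 19, Σ1 = 5, Σx·y = -486, Σy = -50.)
Δ = 171·5 − 19² = 494.
p = ((-486)·5 − 19·(-50))/494 = -740/247; q = (171·(-50) − 19·(-486))/494 = 18/13.

q = 1.3846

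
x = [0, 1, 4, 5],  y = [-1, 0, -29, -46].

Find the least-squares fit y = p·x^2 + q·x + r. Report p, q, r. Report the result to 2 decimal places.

Compute the Gram sums: Σx^2·x^2 = 882, Σx^2·x = 190, Σx^2 = 42, Σx·x = 42, Σx = 10, Σ1 = 4.
Right-hand side: Σx^2·y = -1614, Σx·y = -346, Σy = -76.
Normal equations: [[882, 190, 42]; [190, 42, 10]; [42, 10, 4]]·[p, q, r]ᵀ = [-1614, -346, -76]ᵀ.
Inverting the 3×3 Gram matrix, [p, q, r]ᵀ = [-9/4, 141/68, -19/34]ᵀ.

p = -2.25, q = 2.07, r = -0.56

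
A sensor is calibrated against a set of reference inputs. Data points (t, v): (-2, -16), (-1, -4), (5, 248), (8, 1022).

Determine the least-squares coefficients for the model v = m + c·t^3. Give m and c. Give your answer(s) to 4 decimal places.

The normal system AᵀA·[m, c]ᵀ = Aᵀv is [[4, 628]; [628, 277834]]·[m, c]ᵀ = [1250, 554396]ᵀ.
Determinant 4·277834 − 628² = 716952.
m = (1250·277834 − 628·554396)/716952 = -72349/59746; c = (4·554396 − 628·1250)/716952 = 59691/29873.

m = -1.2109, c = 1.9982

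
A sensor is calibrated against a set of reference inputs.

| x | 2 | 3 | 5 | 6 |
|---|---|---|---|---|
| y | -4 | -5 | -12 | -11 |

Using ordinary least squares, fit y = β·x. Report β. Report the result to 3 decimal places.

Compute the Gram sums: Σx·x = 74.
Moment sums: Σx·y = -149.
Hence β = -149 / 74 ≈ -2.01351.

β = -2.014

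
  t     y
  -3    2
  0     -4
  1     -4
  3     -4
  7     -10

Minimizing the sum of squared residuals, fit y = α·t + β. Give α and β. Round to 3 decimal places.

Normal-equation sums: Σt·t = 68, Σt = 8, Σ1 = 5.
Moment sums: Σt·y = -92, Σy = -20.
Eliminating β: 5·(row 1) − 8·(row 2) gives 276·α = 5·(-92) − 8·(-20) = -300, so α = -25/23.
Then β = ((-20) − 8·(-25/23))/5 = -52/23.

α = -1.087, β = -2.261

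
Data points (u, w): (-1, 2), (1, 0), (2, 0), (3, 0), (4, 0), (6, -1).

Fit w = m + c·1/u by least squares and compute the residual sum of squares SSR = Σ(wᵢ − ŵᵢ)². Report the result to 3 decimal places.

Compute the Gram sums: Σ1 = 6, Σ1/u = 5/4, Σ1/u·1/u = 353/144.
And Σw = 1, Σ1/u·w = -13/6.
So AᵀA·[m, c]ᵀ = Aᵀw: [[6, 5/4]; [5/4, 353/144]]·[m, c]ᵀ = [1, -13/6]ᵀ.
det = 6·(353/144) − (5/4)² = 631/48.
m = (1·(353/144) − (5/4)·(-13/6))/(631/48) = 743/1893; c = (6·(-13/6) − (5/4)·1)/(631/48) = -684/631.
Residuals: 991/1893, 1309/1893, 283/1893, -59/1893, -230/1893, -2294/1893; SSR = 4276/1893.

SSR = 2.259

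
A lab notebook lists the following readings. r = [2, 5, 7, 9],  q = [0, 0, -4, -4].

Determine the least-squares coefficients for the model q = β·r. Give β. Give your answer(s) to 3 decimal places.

XᵀX·[β]ᵀ = Xᵀq reads: 159·β = -64.
(Σr·r = 159, Σr·q = -64.)
β = (-64)/159 = -0.402516.

β = -0.403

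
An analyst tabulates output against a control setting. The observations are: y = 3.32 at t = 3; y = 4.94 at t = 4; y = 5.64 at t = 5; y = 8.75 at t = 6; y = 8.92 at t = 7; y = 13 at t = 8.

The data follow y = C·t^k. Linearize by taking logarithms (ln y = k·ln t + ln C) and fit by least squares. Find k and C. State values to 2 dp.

Linearized form: ln y = k·ln t + ln C. From the 6 transformed points,
Σln t = 9.9115, Σ(ln t)² = 17.0401, Σln y = 11.4495, Σln t·ln y = 19.7952.
Equations: 17.0401·k + 9.9115·ln C = 19.7952;  9.9115·k + 6·ln C = 11.4495.
Solving (det = 4.0036): k = 1.32122, ln C = -0.27428, so C = exp(-0.27428) = 0.76012.

k = 1.32, C = 0.76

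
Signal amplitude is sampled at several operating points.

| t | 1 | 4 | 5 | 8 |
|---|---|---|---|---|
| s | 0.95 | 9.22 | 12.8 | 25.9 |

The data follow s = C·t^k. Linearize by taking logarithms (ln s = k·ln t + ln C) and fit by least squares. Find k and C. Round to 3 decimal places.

k = 1.599, C = 0.965

Taking logs, ln s = k·ln t + ln C, so regress ln s on ln t.
AᵀA = [[8.8362, 5.0752]; [5.0752, 4]], rhs = [13.9497, 7.9738]ᵀ  (here Σln t = 5.0752, Σ(ln t)² = 8.8362, Σln s = 7.9738, Σln t·ln s = 13.9497).
Solving (det = 9.5873): k = 1.59902, ln C = -0.03539, so C = exp(-0.03539) = 0.96523.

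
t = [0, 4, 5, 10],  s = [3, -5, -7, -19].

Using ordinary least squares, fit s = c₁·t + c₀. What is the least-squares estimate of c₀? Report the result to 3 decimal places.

The normal equations are: 141·c₁ + 19·c₀ = -245;  19·c₁ + 4·c₀ = -28.
(Σt·t = 141, Σt = 19, Σ1 = 4, Σt·s = -245, Σs = -28.)
Determinant 141·4 − 19² = 203.
c₁ = ((-245)·4 − 19·(-28))/203 = -64/29; c₀ = (141·(-28) − 19·(-245))/203 = 101/29.

c₀ = 3.483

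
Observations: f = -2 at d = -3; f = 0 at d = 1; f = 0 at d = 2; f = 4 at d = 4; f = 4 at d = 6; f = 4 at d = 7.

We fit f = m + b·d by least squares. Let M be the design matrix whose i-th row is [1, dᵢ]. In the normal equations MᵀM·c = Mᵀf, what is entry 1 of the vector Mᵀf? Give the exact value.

10

Entry 1 ↔ basis 1, so (Mᵀf)_{1} = Σᵢ fᵢ = (1)·(-2) + (1)·(0) + (1)·(0) + (1)·(4) + (1)·(4) + (1)·(4) = 10.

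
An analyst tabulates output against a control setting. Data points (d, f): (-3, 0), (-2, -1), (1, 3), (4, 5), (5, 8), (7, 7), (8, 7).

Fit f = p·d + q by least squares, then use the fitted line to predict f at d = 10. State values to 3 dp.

Normal-equation sums: Σd·d = 168, Σd = 20, Σ1 = 7.
And Σd·f = 170, Σf = 29.
So MᵀM·[p, q]ᵀ = Mᵀf: [[168, 20]; [20, 7]]·[p, q]ᵀ = [170, 29]ᵀ.
det = 168·7 − 20² = 776.
p = (170·7 − 20·29)/776 = 305/388; q = (168·29 − 20·170)/776 = 184/97.
At d = 10: f̂ = (305/388)·(10) + (184/97)·(1) = 1893/194.

f̂ = 9.758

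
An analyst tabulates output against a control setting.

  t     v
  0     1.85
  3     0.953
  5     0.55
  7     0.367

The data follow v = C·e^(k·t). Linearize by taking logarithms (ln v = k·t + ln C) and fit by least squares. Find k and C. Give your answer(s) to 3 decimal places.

Linearized form: ln v = k·t + ln C. From the 4 transformed points,
Sums: Σt = 15.0000, Σ(t)² = 83.0000, Σln v = -1.0332, Σt·ln v = -10.1504.
Normal system: [[83.0000, 15.0000]; [15.0000, 4]]·[k, ln C]ᵀ = [-10.1504, -1.0332]ᵀ.
Slope k = (n·Σt·ln v − Σt·Σln v)/(n·Σ(t)² − (Σt)²) = (4·-10.1504 − 15.0000·-1.0332)/107.0000 = -0.23461; ln C = (Σln v − k·Σt)/n = 0.62150, so C = exp(0.62150) = 1.86173.

k = -0.235, C = 1.862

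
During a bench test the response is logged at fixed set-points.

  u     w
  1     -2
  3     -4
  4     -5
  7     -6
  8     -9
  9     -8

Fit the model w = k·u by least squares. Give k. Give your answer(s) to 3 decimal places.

Sums needed: Σu·u = 220.
For Xᵀw: Σu·w = -220.
Normal equations: [[220]]·[k]ᵀ = [-220]ᵀ.
Hence k = -220 / 220 ≈ -1.

k = -1.000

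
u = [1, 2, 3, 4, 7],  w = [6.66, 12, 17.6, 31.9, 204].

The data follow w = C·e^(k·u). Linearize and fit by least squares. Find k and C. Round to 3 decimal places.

Let Y = ln w. Fitting Y = k·u + ln C by least squares:
Σu = 17.0000, Σ(u)² = 79.0000, Σln w = 16.0297, Σu·ln w = 66.5469.
Equations: 79.0000·k + 17.0000·ln C = 66.5469;  17.0000·k + 5·ln C = 16.0297.
Slope k = (n·Σu·ln w − Σu·Σln w)/(n·Σ(u)² − (Σu)²) = (5·66.5469 − 17.0000·16.0297)/106.0000 = 0.56821; ln C = (Σln w − k·Σu)/n = 1.27401, so C = exp(1.27401) = 3.57517.

k = 0.568, C = 3.575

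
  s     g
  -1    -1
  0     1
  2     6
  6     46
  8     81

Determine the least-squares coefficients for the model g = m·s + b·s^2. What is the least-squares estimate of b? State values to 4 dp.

b = 1.1515

Setting ∂/∂m … = 0 gives: 105·m + 735·b = 937;  735·m + 5409·b = 6863.
(Σs·s = 105, Σs·s^2 = 735, Σs^2·s^2 = 5409, Σs·g = 937, Σs^2·g = 6863.)
det = 105·5409 − 735² = 27720.
m = (937·5409 − 735·6863)/27720 = 997/1155; b = (105·6863 − 735·937)/27720 = 38/33.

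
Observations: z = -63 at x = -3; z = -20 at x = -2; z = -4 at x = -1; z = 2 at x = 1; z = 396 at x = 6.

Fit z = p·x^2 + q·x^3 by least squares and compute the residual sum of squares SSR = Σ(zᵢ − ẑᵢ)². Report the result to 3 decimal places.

SSR = 1.999

From the data, Σx^2·x^2 = 1395, Σx^2·x^3 = 7501, Σx^3·x^3 = 47451.
For Aᵀz: Σx^2·z = 13607, Σx^3·z = 87403.
AᵀA·[p, q]ᵀ = Aᵀz becomes [[1395, 7501]; [7501, 47451]]·[p, q]ᵀ = [13607, 87403]ᵀ.
Determinant 1395·47451 − 7501² = 9929144.
p = (13607·47451 − 7501·87403)/9929144 = -4972073/4964572; q = (1395·87403 − 7501·13607)/9929144 = 9930539/4964572.
Residuals: 52587/2482286, 10291/1241143, -1238919/1241143, 2485339/2482286, -7821/1241143; SSR = 4963177/2482286.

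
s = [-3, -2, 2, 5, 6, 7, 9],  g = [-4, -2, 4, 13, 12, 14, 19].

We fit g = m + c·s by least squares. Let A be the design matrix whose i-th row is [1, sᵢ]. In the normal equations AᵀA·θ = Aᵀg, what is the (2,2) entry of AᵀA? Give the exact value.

208

Row 2 ↔ basis s, column 2 ↔ basis s, so (AᵀA)_{2,2} = Σᵢ (s)·(s) = (-3)·(-3) + (-2)·(-2) + (2)·(2) + (5)·(5) + (6)·(6) + (7)·(7) + (9)·(9) = 208.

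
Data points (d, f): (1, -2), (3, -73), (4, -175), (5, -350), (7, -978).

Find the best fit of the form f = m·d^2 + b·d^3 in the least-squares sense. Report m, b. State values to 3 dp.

Sums needed: Σd^2·d^2 = 3364, Σd^2·d^3 = 21200, Σd^3·d^3 = 138100.
Moment sums: Σd^2·f = -60131, Σd^3·f = -392377.
Normal equations: [[3364, 21200]; [21200, 138100]]·[m, b]ᵀ = [-60131, -392377]ᵀ.
det = 3364·138100 − 21200² = 15128400.
m = ((-60131)·138100 − 21200·(-392377))/15128400 = 47671/50428; b = (3364·(-392377) − 21200·(-60131))/15128400 = -3764919/1260700.

m = 0.945, b = -2.986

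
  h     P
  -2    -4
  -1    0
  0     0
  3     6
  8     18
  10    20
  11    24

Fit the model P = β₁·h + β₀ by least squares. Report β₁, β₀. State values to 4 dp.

Setting ∂/∂β₁ … = 0 gives: 299·β₁ + 29·β₀ = 634;  29·β₁ + 7·β₀ = 64.
(Σh·h = 299, Σh = 29, Σ1 = 7, Σh·P = 634, ΣP = 64.)
Δ = 299·7 − 29² = 1252.
β₁ = (634·7 − 29·64)/1252 = 1291/626; β₀ = (299·64 − 29·634)/1252 = 375/626.

β₁ = 2.0623, β₀ = 0.5990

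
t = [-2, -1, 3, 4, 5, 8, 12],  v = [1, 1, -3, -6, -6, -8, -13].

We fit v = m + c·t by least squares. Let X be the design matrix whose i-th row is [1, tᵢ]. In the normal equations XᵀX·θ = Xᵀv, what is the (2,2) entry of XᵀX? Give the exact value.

263

Row 2 ↔ basis t, column 2 ↔ basis t, so (XᵀX)_{2,2} = Σᵢ (t)·(t) = (-2)·(-2) + (-1)·(-1) + (3)·(3) + (4)·(4) + (5)·(5) + (8)·(8) + (12)·(12) = 263.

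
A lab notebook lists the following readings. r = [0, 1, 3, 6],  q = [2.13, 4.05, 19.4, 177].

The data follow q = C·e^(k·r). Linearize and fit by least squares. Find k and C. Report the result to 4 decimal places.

Linearized form: ln q = k·r + ln C. From the 4 transformed points,
Σr = 10.0000, Σ(r)² = 46.0000, Σln q = 10.2963, Σr·ln q = 41.3514.
Equations: 46.0000·k + 10.0000·ln C = 41.3514;  10.0000·k + 4·ln C = 10.2963.
Solving (det = 84.0000): k = 0.74337, ln C = 0.71564, so C = exp(0.71564) = 2.04549.

k = 0.7434, C = 2.0455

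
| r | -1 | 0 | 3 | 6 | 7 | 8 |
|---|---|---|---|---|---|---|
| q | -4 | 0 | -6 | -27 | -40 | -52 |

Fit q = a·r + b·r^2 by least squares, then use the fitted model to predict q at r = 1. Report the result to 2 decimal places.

With design matrix X, XᵀX = [[159, 1097]; [1097, 7875]] and Xᵀq = [-872, -6318]ᵀ.
Δ = 159·7875 − 1097² = 48716.
a = ((-872)·7875 − 1097·(-6318))/48716 = 31923/24358; b = (159·(-6318) − 1097·(-872))/48716 = -23989/24358.
At r = 1: q̂ = (31923/24358)·(1) + (-23989/24358)·(1) = 3967/12179.

q̂ = 0.33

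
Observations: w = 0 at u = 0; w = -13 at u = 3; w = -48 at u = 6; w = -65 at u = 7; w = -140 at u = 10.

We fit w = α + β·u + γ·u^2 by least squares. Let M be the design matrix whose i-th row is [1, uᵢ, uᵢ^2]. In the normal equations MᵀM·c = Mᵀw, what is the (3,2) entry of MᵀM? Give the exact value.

Row 3 ↔ basis u^2, column 2 ↔ basis u, so (MᵀM)_{3,2} = Σᵢ (u^2)·(u) = (0)·(0) + (9)·(3) + (36)·(6) + (49)·(7) + (100)·(10) = 1586.

1586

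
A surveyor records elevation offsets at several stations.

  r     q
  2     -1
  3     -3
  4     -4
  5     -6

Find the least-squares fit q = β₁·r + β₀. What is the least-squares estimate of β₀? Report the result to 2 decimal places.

β₀ = 2.10

The normal equations are: 54·β₁ + 14·β₀ = -57;  14·β₁ + 4·β₀ = -14.
(Σr·r = 54, Σr = 14, Σ1 = 4, Σr·q = -57, Σq = -14.)
Δ = 54·4 − 14² = 20.
β₁ = ((-57)·4 − 14·(-14))/20 = -8/5; β₀ = (54·(-14) − 14·(-57))/20 = 21/10.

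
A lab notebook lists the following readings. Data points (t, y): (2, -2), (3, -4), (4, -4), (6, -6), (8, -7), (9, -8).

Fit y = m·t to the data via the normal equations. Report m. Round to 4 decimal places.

MᵀM·[m]ᵀ = Mᵀy reads: 210·m = -196.
Hence m = -196 / 210 ≈ -0.933333.

m = -0.9333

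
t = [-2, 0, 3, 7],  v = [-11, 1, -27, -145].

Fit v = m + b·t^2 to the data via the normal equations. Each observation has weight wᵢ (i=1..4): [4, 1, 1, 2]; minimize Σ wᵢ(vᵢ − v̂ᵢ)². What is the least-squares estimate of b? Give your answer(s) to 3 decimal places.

b = -2.976

Compute the Gram sums: Σwᵢ·1 = 8, Σwᵢ·t^2 = 123, Σwᵢ·t^2·t^2 = 4947.
And Σwᵢ·v = -360, Σwᵢ·t^2·v = -14629.
Eliminating b: 4947·(row 1) − 123·(row 2) gives 24447·m = 4947·(-360) − 123·(-14629) = 18447, so m = 6149/8149.
Then b = ((-14629) − 123·(6149/8149))/4947 = -72752/24447.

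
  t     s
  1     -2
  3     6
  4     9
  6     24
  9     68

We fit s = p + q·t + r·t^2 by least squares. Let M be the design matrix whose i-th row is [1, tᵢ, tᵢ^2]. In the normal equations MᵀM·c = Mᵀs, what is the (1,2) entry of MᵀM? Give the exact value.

23

Row 1 ↔ basis 1, column 2 ↔ basis t, so (MᵀM)_{1,2} = Σᵢ t = (1)·(1) + (1)·(3) + (1)·(4) + (1)·(6) + (1)·(9) = 23.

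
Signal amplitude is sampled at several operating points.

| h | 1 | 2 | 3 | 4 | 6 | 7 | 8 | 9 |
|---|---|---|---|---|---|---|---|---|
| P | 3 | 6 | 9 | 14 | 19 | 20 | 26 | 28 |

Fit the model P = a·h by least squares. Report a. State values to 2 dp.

a = 3.12

With design matrix X, XᵀX = [[260]] and XᵀP = [812]ᵀ.
a = 812/260 = 3.12308.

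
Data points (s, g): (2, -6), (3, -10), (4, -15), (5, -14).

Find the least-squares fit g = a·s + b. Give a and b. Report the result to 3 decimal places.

Normal-equation sums: Σs·s = 54, Σs = 14, Σ1 = 4.
For Mᵀg: Σs·g = -172, Σg = -45.
MᵀM·[a, b]ᵀ = Mᵀg becomes [[54, 14]; [14, 4]]·[a, b]ᵀ = [-172, -45]ᵀ.
det = 54·4 − 14² = 20.
a = ((-172)·4 − 14·(-45))/20 = -29/10; b = (54·(-45) − 14·(-172))/20 = -11/10.

a = -2.900, b = -1.100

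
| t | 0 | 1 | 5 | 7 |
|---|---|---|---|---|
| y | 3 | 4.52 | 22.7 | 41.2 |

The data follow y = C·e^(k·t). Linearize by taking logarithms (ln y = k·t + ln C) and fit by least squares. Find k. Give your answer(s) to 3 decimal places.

With ln yᵢ as the transformed response and tᵢ as the regressor:
Σt = 13.0000, Σ(t)² = 75.0000, Σln y = 9.4479, Σt·ln y = 43.1494.
Equations: 75.0000·k + 13.0000·ln C = 43.1494;  13.0000·k + 4·ln C = 9.4479.
Slope k = (n·Σt·ln y − Σt·Σln y)/(n·Σ(t)² − (Σt)²) = (4·43.1494 − 13.0000·9.4479)/131.0000 = 0.37996; ln C = (Σln y − k·Σt)/n = 1.12712.

k = 0.380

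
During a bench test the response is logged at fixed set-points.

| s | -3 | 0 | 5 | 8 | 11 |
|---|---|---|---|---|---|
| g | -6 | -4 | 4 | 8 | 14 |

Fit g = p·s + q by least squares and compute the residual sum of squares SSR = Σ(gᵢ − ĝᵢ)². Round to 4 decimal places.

From the data, Σs·s = 219, Σs = 21, Σ1 = 5.
And Σs·g = 256, Σg = 16.
Normal equations: [[219, 21]; [21, 5]]·[p, q]ᵀ = [256, 16]ᵀ.
Eliminating q: 5·(row 1) − 21·(row 2) gives 654·p = 5·256 − 21·16 = 944, so p = 472/327.
Then q = (16 − 21·(472/327))/5 = -312/109.
Residuals: 130/109, -124/109, -116/327, -224/327, 322/327; SSR = 1400/327.

SSR = 4.2813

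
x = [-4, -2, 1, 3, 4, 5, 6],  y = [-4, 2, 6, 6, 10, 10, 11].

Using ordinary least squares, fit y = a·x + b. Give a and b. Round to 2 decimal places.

Sums needed: Σx·x = 107, Σx = 13, Σ1 = 7.
For Mᵀy: Σx·y = 192, Σy = 41.
MᵀM·[a, b]ᵀ = Mᵀy becomes [[107, 13]; [13, 7]]·[a, b]ᵀ = [192, 41]ᵀ.
Determinant 107·7 − 13² = 580.
a = (192·7 − 13·41)/580 = 811/580; b = (107·41 − 13·192)/580 = 1891/580.

a = 1.40, b = 3.26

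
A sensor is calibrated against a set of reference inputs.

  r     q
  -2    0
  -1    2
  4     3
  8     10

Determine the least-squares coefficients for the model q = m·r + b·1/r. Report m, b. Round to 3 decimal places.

Sums needed: Σr·r = 85, Σr·1/r = 4, Σ1/r·1/r = 85/64.
Moment sums: Σr·q = 90, Σ1/r·q = 0.
Δ = 85·(85/64) − 4² = 6201/64.
m = (90·(85/64) − 4·0)/(6201/64) = 850/689; b = (85·0 − 4·90)/(6201/64) = -2560/689.

m = 1.234, b = -3.716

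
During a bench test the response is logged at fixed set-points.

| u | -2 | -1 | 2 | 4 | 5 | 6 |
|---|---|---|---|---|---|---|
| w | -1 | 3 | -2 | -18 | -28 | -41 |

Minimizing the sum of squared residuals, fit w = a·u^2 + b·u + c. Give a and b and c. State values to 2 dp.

Compute the Gram sums: Σu^2·u^2 = 2210, Σu^2·u = 404, Σu^2 = 86, Σu·u = 86, Σu = 14, Σ1 = 6.
Moment sums: Σu^2·w = -2473, Σu·w = -463, Σw = -87.
MᵀM·[a, b, c]ᵀ = Mᵀw becomes [[2210, 404, 86]; [404, 86, 14]; [86, 14, 6]]·[a, b, c]ᵀ = [-2473, -463, -87]ᵀ.
Solving the 3×3 system (Gaussian elimination) gives a = -626/539, b = -241/539, c = 3439/1078.

a = -1.16, b = -0.45, c = 3.19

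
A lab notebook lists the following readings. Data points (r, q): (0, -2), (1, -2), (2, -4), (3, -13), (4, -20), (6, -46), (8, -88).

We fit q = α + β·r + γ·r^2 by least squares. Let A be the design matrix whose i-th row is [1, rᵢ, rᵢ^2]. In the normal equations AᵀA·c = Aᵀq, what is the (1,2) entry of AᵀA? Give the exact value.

24

Row 1 ↔ basis 1, column 2 ↔ basis r, so (AᵀA)_{1,2} = Σᵢ r = (1)·(0) + (1)·(1) + (1)·(2) + (1)·(3) + (1)·(4) + (1)·(6) + (1)·(8) = 24.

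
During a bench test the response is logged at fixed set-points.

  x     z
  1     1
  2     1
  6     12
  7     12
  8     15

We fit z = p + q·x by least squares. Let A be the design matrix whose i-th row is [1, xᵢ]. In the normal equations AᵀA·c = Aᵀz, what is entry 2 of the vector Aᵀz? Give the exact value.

Entry 2 ↔ basis x, so (Aᵀz)_{2} = Σᵢ (x)·zᵢ = (1)·(1) + (2)·(1) + (6)·(12) + (7)·(12) + (8)·(15) = 279.

279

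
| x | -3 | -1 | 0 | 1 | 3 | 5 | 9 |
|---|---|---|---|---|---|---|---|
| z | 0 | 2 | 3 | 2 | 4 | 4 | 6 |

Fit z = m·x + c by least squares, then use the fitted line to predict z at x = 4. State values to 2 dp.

Forming AᵀA = [[126, 14]; [14, 7]] and Aᵀz = [86, 21]ᵀ gives AᵀA·[m, c]ᵀ = Aᵀz.
Determinant 126·7 − 14² = 686.
m = (86·7 − 14·21)/686 = 22/49; c = (126·21 − 14·86)/686 = 103/49.
At x = 4: ẑ = (22/49)·(4) + (103/49)·(1) = 191/49.

ẑ = 3.90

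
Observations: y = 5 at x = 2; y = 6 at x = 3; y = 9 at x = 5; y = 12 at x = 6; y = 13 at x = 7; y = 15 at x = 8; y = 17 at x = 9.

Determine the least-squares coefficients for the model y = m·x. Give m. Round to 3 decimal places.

Normal-equation sums: Σx·x = 268.
Right-hand side: Σx·y = 509.
MᵀM·[m]ᵀ = Mᵀy becomes [[268]]·[m]ᵀ = [509]ᵀ.
m = 509/268 = 1.89925.

m = 1.899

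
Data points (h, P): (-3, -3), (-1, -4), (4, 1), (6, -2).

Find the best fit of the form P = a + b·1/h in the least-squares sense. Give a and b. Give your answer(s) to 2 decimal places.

The normal system MᵀM·[a, b]ᵀ = MᵀP is [[4, -11/12]; [-11/12, 173/144]]·[a, b]ᵀ = [-8, 59/12]ᵀ.
Determinant 4·(173/144) − (-11/12)² = 571/144.
a = ((-8)·(173/144) − (-11/12)·(59/12))/(571/144) = -735/571; b = (4·(59/12) − (-11/12)·(-8))/(571/144) = 1776/571.

a = -1.29, b = 3.11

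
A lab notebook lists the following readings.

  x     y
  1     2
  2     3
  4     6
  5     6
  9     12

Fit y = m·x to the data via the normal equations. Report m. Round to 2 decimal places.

m = 1.34

The normal system AᵀA·[m]ᵀ = Aᵀy is [[127]]·[m]ᵀ = [170]ᵀ.
Hence m = 170 / 127 ≈ 1.33858.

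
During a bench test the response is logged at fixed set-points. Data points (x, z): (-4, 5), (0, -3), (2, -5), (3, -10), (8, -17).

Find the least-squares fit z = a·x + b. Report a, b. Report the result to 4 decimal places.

a = -1.8490, b = -2.6719

Sums needed: Σx·x = 93, Σx = 9, Σ1 = 5.
For Aᵀz: Σx·z = -196, Σz = -30.
Δ = 93·5 − 9² = 384.
a = ((-196)·5 − 9·(-30))/384 = -355/192; b = (93·(-30) − 9·(-196))/384 = -171/64.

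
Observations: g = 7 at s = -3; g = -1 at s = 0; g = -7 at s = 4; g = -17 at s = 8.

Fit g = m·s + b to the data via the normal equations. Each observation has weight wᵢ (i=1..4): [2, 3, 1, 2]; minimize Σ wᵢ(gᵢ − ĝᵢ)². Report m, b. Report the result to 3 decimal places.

Compute the Gram sums: Σwᵢ·s·s = 162, Σwᵢ·s = 14, Σwᵢ·1 = 8.
Moment sums: Σwᵢ·s·g = -342, Σwᵢ·g = -30.
det = 162·8 − 14² = 1100.
m = ((-342)·8 − 14·(-30))/1100 = -579/275; b = (162·(-30) − 14·(-342))/1100 = -18/275.

m = -2.105, b = -0.065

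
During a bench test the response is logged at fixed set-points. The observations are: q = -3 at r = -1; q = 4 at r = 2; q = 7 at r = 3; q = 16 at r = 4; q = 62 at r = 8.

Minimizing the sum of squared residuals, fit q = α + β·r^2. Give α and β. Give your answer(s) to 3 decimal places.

α = -1.603, β = 1.000

Normal-equation sums: Σ1 = 5, Σr^2 = 94, Σr^2·r^2 = 4450.
Moment sums: Σq = 86, Σr^2·q = 4300.
Normal equations: [[5, 94]; [94, 4450]]·[α, β]ᵀ = [86, 4300]ᵀ.
Δ = 5·4450 − 94² = 13414.
α = (86·4450 − 94·4300)/13414 = -10750/6707; β = (5·4300 − 94·86)/13414 = 6708/6707.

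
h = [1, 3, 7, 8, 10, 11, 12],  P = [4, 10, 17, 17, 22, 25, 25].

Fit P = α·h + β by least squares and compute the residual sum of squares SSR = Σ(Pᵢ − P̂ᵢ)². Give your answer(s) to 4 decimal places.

Sums needed: Σh·h = 488, Σh = 52, Σ1 = 7.
Moment sums: Σh·P = 1084, ΣP = 120.
So AᵀA·[α, β]ᵀ = AᵀP: [[488, 52]; [52, 7]]·[α, β]ᵀ = [1084, 120]ᵀ.
Δ = 488·7 − 52² = 712.
α = (1084·7 − 52·120)/712 = 337/178; β = (488·120 − 52·1084)/712 = 274/89.
Residuals: -173/178, 221/178, 119/178, -109/89, -1/89, 195/178, -71/89; SSR = 558/89.

SSR = 6.2697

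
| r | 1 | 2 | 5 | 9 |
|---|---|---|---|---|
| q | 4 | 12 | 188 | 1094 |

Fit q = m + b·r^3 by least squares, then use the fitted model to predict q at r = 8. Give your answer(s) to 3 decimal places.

q̂ = 768.608

The normal system MᵀM·[m, b]ᵀ = Mᵀq is [[4, 863]; [863, 547131]]·[m, b]ᵀ = [1298, 821126]ᵀ.
Δ = 4·547131 − 863² = 1443755.
m = (1298·547131 − 863·821126)/1443755 = 308860/288751; b = (4·821126 − 863·1298)/1443755 = 432866/288751.
At r = 8: q̂ = (308860/288751)·(1) + (432866/288751)·(512) = 221936252/288751.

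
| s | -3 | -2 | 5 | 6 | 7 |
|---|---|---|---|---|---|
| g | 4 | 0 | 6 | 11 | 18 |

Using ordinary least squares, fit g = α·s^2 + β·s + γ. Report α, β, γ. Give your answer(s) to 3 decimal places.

α = 0.582, β = -0.932, γ = -4.103

The normal equations are: 4419·α + 649·β + 123·γ = 1464;  649·α + 123·β + 13·γ = 210;  123·α + 13·β + 5·γ = 39.
Solving the 3×3 system (Gaussian elimination) gives α = 5787/9938, β = -4629/4969, γ = -40773/9938.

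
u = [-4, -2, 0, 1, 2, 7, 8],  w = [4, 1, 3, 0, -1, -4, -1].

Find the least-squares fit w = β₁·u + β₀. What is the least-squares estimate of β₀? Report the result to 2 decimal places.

β₀ = 1.15

Normal-equation sums: Σu·u = 138, Σu = 12, Σ1 = 7.
Moment sums: Σu·w = -56, Σw = 2.
Δ = 138·7 − 12² = 822.
β₁ = ((-56)·7 − 12·2)/822 = -208/411; β₀ = (138·2 − 12·(-56))/822 = 158/137.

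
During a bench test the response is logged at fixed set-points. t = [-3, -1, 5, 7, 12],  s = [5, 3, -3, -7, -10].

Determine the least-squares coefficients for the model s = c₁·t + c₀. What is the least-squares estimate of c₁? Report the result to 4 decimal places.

Normal-equation sums: Σt·t = 228, Σt = 20, Σ1 = 5.
Moment sums: Σt·s = -202, Σs = -12.
So MᵀM·[c₁, c₀]ᵀ = Mᵀs: [[228, 20]; [20, 5]]·[c₁, c₀]ᵀ = [-202, -12]ᵀ.
det = 228·5 − 20² = 740.
c₁ = ((-202)·5 − 20·(-12))/740 = -77/74; c₀ = (228·(-12) − 20·(-202))/740 = 326/185.

c₁ = -1.0405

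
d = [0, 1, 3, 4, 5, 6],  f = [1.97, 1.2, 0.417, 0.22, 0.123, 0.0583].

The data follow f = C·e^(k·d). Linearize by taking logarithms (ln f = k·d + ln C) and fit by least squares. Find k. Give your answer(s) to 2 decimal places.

Let Y = ln f. Fitting Y = k·d + ln C by least squares:
Σd = 19.0000, Σ(d)² = 87.0000, Σln f = -6.4662, Σd·ln f = -36.0290.
Normal system: [[87.0000, 19.0000]; [19.0000, 6]]·[k, ln C]ᵀ = [-36.0290, -6.4662]ᵀ.
Solving (det = 161.0000): k = -0.57961, ln C = 0.75773.

k = -0.58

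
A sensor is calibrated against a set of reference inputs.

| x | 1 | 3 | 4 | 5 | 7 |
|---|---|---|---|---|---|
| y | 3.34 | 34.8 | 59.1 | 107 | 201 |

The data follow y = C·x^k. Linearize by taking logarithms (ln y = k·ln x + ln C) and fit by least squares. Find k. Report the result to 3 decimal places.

k = 2.115

Let Y = ln y. Fitting Y = k·ln x + ln C by least squares:
Σln x = 6.0403, Σ(ln x)² = 9.5056, Σln y = 18.8110, Σln x·ln y = 27.3951.
Equations: 9.5056·k + 6.0403·ln C = 27.3951;  6.0403·k + 5·ln C = 18.8110.
Solving (det = 11.0434): k = 2.11459, ln C = 1.20766.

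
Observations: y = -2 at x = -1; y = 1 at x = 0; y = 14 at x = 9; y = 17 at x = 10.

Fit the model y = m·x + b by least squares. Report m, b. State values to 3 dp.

m = 1.614, b = 0.238

Compute the Gram sums: Σx·x = 182, Σx = 18, Σ1 = 4.
Moment sums: Σx·y = 298, Σy = 30.
So AᵀA·[m, b]ᵀ = Aᵀy: [[182, 18]; [18, 4]]·[m, b]ᵀ = [298, 30]ᵀ.
Δ = 182·4 − 18² = 404.
m = (298·4 − 18·30)/404 = 163/101; b = (182·30 − 18·298)/404 = 24/101.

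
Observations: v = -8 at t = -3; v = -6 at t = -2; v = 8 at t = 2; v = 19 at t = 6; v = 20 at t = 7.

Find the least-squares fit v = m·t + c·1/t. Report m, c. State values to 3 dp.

Sums needed: Σt·t = 102, Σt·1/t = 5, Σ1/t·1/t = 1163/1764.
Moment sums: Σt·v = 306, Σ1/t·v = 659/42.
Δ = 102·(1163/1764) − 5² = 12421/294.
m = (306·(1163/1764) − 5·(659/42))/(12421/294) = 36248/12421; c = (102·(659/42) − 5·306)/(12421/294) = 20706/12421.

m = 2.918, c = 1.667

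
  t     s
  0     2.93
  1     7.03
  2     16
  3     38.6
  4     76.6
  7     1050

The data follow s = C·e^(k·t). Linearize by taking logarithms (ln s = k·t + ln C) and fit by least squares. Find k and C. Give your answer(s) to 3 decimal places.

k = 0.834, C = 2.986

With ln sᵢ as the transformed response and tᵢ as the regressor:
Over the data: Σt = 17.0000, Σ(t)² = 79.0000, Σln s = 20.7462, Σt·ln s = 84.5053.
Normal system: [[79.0000, 17.0000]; [17.0000, 6]]·[k, ln C]ᵀ = [84.5053, 20.7462]ᵀ.
Slope k = (n·Σt·ln s − Σt·Σln s)/(n·Σ(t)² − (Σt)²) = (6·84.5053 − 17.0000·20.7462)/185.0000 = 0.83431; ln C = (Σln s − k·Σt)/n = 1.09382, so C = exp(1.09382) = 2.98566.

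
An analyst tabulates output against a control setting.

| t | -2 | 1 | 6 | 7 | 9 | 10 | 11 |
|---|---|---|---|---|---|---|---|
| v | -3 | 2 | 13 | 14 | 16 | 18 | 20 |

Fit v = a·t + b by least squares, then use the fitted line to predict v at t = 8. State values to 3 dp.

With design matrix X, XᵀX = [[392, 42]; [42, 7]] and Xᵀv = [728, 80]ᵀ.
det = 392·7 − 42² = 980.
a = (728·7 − 42·80)/980 = 62/35; b = (392·80 − 42·728)/980 = 4/5.
At t = 8: v̂ = (62/35)·(8) + (4/5)·(1) = 524/35.

v̂ = 14.971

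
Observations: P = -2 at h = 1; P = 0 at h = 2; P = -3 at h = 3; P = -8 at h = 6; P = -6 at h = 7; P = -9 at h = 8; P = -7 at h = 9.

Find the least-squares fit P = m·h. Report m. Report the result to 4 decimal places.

m = -0.9672

XᵀX·[m]ᵀ = XᵀP reads: 244·m = -236.
m = (-236)/244 = -0.967213.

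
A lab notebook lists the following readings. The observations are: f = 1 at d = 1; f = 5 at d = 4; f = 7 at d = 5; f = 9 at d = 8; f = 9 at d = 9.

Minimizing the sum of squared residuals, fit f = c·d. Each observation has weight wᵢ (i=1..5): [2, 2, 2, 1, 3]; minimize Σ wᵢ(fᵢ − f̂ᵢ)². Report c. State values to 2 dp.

c = 1.09

Normal-equation sums: Σwᵢ·d·d = 391.
For XᵀWf: Σwᵢ·d·f = 427.
So XᵀWX·[c]ᵀ = XᵀWf: [[391]]·[c]ᵀ = [427]ᵀ.
Hence c = 427 / 391 ≈ 1.09207.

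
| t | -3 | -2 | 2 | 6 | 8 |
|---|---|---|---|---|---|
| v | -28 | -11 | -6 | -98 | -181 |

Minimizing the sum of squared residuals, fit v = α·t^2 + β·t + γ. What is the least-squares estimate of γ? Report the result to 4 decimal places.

γ = 3.6780

The normal system MᵀM·[α, β, γ]ᵀ = Mᵀv is [[5505, 701, 117]; [701, 117, 11]; [117, 11, 5]]·[α, β, γ]ᵀ = [-15432, -1942, -324]ᵀ.
Solving the 3×3 system (Gaussian elimination) gives α = -229055/75019, β = 101244/75019, γ = 5631/1531.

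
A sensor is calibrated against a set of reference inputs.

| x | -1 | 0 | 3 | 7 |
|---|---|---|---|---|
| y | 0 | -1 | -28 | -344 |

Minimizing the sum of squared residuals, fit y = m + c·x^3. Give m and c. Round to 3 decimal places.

Entries of AᵀA: Σ1 = 4, Σx^3 = 369, Σx^3·x^3 = 118379.
And Σy = -373, Σx^3·y = -118748.
So AᵀA·[m, c]ᵀ = Aᵀy: [[4, 369]; [369, 118379]]·[m, c]ᵀ = [-373, -118748]ᵀ.
Eliminating c: 118379·(row 1) − 369·(row 2) gives 337355·m = 118379·(-373) − 369·(-118748) = -337355, so m = -1.
Then c = ((-118748) − 369·(-1))/118379 = -1.

m = -1.000, c = -1.000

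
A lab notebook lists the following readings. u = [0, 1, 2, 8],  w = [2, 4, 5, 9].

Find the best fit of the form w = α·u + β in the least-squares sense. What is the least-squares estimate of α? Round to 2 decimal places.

Entries of XᵀX: Σu·u = 69, Σu = 11, Σ1 = 4.
Right-hand side: Σu·w = 86, Σw = 20.
Δ = 69·4 − 11² = 155.
α = (86·4 − 11·20)/155 = 4/5; β = (69·20 − 11·86)/155 = 14/5.

α = 0.80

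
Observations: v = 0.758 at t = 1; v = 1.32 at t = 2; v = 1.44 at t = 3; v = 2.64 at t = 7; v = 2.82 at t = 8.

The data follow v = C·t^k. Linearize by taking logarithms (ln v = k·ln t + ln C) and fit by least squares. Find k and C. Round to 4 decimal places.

Let Y = ln v. Fitting Y = k·ln t + ln C by least squares:
XᵀX = [[9.7980, 5.8171]; [5.8171, 5]], rhs = [4.6379, 2.3727]ᵀ  (here Σln t = 5.8171, Σ(ln t)² = 9.7980, Σln v = 2.3727, Σln t·ln v = 4.6379).
Solving (det = 15.1514): k = 0.61956, ln C = -0.24627, so C = exp(-0.24627) = 0.78171.

k = 0.6196, C = 0.7817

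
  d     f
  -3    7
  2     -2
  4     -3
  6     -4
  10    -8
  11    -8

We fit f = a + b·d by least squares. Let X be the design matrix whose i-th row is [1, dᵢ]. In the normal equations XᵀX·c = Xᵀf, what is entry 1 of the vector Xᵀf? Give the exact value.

Entry 1 ↔ basis 1, so (Xᵀf)_{1} = Σᵢ fᵢ = (1)·(7) + (1)·(-2) + (1)·(-3) + (1)·(-4) + (1)·(-8) + (1)·(-8) = -18.

-18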